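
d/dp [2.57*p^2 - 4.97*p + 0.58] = 5.14*p - 4.97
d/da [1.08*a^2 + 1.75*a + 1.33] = 2.16*a + 1.75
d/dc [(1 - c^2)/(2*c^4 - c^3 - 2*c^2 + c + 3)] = (-2*c*(2*c^4 - c^3 - 2*c^2 + c + 3) + (c^2 - 1)*(8*c^3 - 3*c^2 - 4*c + 1))/(2*c^4 - c^3 - 2*c^2 + c + 3)^2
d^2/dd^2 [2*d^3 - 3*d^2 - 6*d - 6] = 12*d - 6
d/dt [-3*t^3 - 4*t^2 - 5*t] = -9*t^2 - 8*t - 5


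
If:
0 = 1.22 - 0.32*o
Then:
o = 3.81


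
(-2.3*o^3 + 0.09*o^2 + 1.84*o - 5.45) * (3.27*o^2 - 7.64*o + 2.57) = -7.521*o^5 + 17.8663*o^4 - 0.5818*o^3 - 31.6478*o^2 + 46.3668*o - 14.0065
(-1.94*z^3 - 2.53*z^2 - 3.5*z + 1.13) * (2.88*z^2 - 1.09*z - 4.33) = -5.5872*z^5 - 5.1718*z^4 + 1.0779*z^3 + 18.0243*z^2 + 13.9233*z - 4.8929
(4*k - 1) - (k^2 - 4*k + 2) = -k^2 + 8*k - 3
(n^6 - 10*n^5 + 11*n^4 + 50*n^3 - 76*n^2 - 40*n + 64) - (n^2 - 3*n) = n^6 - 10*n^5 + 11*n^4 + 50*n^3 - 77*n^2 - 37*n + 64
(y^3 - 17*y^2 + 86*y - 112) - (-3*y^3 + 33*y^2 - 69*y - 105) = 4*y^3 - 50*y^2 + 155*y - 7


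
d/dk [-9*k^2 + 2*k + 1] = 2 - 18*k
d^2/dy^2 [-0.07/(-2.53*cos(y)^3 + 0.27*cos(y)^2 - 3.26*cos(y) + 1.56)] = (16.48115*(0.699539170506912*sin(y)^2 + 0.0497695852534562*cos(y) - 1.0)^2*sin(y)^2 + (0.361025*cos(y) - 0.0378*cos(2*y) + 0.398475*cos(3*y))*(2.53*cos(y)^3 - 0.27*cos(y)^2 + 3.26*cos(y) - 1.56))/(2.53*cos(y)^3 - 0.27*cos(y)^2 + 3.26*cos(y) - 1.56)^3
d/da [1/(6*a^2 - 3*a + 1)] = 3*(1 - 4*a)/(6*a^2 - 3*a + 1)^2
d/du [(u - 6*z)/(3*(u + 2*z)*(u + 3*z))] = ((-u + 6*z)*(u + 2*z) + (-u + 6*z)*(u + 3*z) + (u + 2*z)*(u + 3*z))/(3*(u + 2*z)^2*(u + 3*z)^2)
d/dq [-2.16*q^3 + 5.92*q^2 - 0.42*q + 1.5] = -6.48*q^2 + 11.84*q - 0.42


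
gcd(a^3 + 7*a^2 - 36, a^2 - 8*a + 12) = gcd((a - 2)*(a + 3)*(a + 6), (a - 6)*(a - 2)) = a - 2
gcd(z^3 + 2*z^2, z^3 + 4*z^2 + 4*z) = z^2 + 2*z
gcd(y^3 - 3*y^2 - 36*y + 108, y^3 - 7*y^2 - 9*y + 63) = y - 3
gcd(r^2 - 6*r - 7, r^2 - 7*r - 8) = r + 1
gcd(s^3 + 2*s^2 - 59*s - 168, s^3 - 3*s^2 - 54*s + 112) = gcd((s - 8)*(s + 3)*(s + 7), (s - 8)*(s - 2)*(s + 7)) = s^2 - s - 56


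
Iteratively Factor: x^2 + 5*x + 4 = (x + 4)*(x + 1)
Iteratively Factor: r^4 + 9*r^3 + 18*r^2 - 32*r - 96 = (r + 4)*(r^3 + 5*r^2 - 2*r - 24) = (r + 3)*(r + 4)*(r^2 + 2*r - 8) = (r + 3)*(r + 4)^2*(r - 2)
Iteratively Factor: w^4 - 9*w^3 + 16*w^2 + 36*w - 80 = (w - 2)*(w^3 - 7*w^2 + 2*w + 40) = (w - 5)*(w - 2)*(w^2 - 2*w - 8) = (w - 5)*(w - 2)*(w + 2)*(w - 4)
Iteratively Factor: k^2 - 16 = (k - 4)*(k + 4)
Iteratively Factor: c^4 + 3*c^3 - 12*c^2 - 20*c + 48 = (c + 3)*(c^3 - 12*c + 16) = (c + 3)*(c + 4)*(c^2 - 4*c + 4) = (c - 2)*(c + 3)*(c + 4)*(c - 2)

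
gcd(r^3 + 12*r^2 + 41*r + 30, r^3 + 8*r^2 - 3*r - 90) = r^2 + 11*r + 30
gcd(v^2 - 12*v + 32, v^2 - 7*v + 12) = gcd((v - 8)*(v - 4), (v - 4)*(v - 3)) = v - 4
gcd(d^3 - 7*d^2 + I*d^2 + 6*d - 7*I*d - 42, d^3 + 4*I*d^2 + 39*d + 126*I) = d + 3*I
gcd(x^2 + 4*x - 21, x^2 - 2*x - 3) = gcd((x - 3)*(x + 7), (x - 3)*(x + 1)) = x - 3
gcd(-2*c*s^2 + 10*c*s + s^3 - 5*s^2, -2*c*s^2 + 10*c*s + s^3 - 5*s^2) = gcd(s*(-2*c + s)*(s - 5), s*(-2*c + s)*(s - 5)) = -2*c*s^2 + 10*c*s + s^3 - 5*s^2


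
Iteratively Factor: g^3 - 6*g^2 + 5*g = (g - 1)*(g^2 - 5*g) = (g - 5)*(g - 1)*(g)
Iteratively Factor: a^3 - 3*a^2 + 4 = (a - 2)*(a^2 - a - 2) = (a - 2)^2*(a + 1)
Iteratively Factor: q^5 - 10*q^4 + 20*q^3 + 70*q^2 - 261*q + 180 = (q + 3)*(q^4 - 13*q^3 + 59*q^2 - 107*q + 60) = (q - 5)*(q + 3)*(q^3 - 8*q^2 + 19*q - 12) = (q - 5)*(q - 4)*(q + 3)*(q^2 - 4*q + 3) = (q - 5)*(q - 4)*(q - 3)*(q + 3)*(q - 1)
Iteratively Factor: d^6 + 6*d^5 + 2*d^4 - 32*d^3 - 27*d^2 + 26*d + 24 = (d + 4)*(d^5 + 2*d^4 - 6*d^3 - 8*d^2 + 5*d + 6) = (d + 1)*(d + 4)*(d^4 + d^3 - 7*d^2 - d + 6) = (d + 1)^2*(d + 4)*(d^3 - 7*d + 6) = (d - 1)*(d + 1)^2*(d + 4)*(d^2 + d - 6) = (d - 2)*(d - 1)*(d + 1)^2*(d + 4)*(d + 3)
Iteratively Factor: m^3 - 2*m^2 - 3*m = (m)*(m^2 - 2*m - 3) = m*(m - 3)*(m + 1)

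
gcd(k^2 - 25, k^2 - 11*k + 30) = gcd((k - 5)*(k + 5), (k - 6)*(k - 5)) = k - 5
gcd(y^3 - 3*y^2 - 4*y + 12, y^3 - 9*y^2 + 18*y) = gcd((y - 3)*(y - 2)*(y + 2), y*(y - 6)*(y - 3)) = y - 3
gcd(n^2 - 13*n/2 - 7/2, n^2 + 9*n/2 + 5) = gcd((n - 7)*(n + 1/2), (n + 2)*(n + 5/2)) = 1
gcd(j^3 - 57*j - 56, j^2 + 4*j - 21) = j + 7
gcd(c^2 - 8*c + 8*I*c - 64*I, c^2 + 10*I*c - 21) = 1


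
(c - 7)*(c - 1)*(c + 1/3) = c^3 - 23*c^2/3 + 13*c/3 + 7/3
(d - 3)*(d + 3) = d^2 - 9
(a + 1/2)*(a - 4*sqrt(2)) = a^2 - 4*sqrt(2)*a + a/2 - 2*sqrt(2)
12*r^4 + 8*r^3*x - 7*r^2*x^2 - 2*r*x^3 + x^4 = (-3*r + x)*(-2*r + x)*(r + x)*(2*r + x)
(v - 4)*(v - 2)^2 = v^3 - 8*v^2 + 20*v - 16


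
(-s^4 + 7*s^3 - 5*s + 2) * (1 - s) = s^5 - 8*s^4 + 7*s^3 + 5*s^2 - 7*s + 2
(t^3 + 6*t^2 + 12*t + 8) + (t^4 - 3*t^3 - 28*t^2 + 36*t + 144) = t^4 - 2*t^3 - 22*t^2 + 48*t + 152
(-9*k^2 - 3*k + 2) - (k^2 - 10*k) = -10*k^2 + 7*k + 2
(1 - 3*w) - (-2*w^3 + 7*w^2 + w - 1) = 2*w^3 - 7*w^2 - 4*w + 2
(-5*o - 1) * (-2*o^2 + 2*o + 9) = 10*o^3 - 8*o^2 - 47*o - 9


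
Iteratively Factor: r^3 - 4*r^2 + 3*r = (r - 3)*(r^2 - r) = (r - 3)*(r - 1)*(r)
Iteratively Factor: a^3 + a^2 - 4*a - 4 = (a + 2)*(a^2 - a - 2) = (a + 1)*(a + 2)*(a - 2)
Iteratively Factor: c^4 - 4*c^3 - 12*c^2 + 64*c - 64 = (c + 4)*(c^3 - 8*c^2 + 20*c - 16) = (c - 2)*(c + 4)*(c^2 - 6*c + 8) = (c - 2)^2*(c + 4)*(c - 4)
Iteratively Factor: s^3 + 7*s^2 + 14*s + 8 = (s + 4)*(s^2 + 3*s + 2) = (s + 2)*(s + 4)*(s + 1)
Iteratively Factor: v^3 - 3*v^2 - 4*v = (v - 4)*(v^2 + v) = (v - 4)*(v + 1)*(v)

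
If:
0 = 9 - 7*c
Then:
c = 9/7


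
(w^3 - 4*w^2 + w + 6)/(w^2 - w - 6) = (w^2 - w - 2)/(w + 2)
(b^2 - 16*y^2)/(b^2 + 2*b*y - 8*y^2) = (-b + 4*y)/(-b + 2*y)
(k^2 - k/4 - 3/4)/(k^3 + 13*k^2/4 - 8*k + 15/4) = (4*k + 3)/(4*k^2 + 17*k - 15)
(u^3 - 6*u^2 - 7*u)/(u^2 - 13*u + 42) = u*(u + 1)/(u - 6)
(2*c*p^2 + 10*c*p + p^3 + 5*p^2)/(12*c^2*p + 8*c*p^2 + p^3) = (p + 5)/(6*c + p)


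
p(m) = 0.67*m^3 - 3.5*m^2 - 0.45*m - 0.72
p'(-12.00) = 372.99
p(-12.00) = -1657.08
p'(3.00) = -3.36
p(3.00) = -15.48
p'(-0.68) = 5.24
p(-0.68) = -2.24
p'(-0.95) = 8.01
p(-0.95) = -4.03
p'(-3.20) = 42.53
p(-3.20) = -57.07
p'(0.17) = -1.58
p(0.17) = -0.89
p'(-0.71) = 5.53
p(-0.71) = -2.40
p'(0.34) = -2.60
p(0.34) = -1.25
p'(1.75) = -6.54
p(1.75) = -8.64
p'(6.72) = 43.28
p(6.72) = 41.52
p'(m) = 2.01*m^2 - 7.0*m - 0.45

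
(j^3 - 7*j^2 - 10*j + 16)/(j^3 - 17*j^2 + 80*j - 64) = (j + 2)/(j - 8)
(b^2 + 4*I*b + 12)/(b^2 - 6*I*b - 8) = (b + 6*I)/(b - 4*I)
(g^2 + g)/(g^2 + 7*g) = (g + 1)/(g + 7)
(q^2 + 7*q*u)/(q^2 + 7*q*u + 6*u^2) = q*(q + 7*u)/(q^2 + 7*q*u + 6*u^2)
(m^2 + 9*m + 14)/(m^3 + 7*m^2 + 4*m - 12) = (m + 7)/(m^2 + 5*m - 6)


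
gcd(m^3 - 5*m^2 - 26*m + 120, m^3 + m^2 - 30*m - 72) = m - 6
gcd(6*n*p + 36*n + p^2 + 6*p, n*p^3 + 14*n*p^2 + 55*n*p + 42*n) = p + 6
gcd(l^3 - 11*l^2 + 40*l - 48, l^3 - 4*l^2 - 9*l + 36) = l^2 - 7*l + 12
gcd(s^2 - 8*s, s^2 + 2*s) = s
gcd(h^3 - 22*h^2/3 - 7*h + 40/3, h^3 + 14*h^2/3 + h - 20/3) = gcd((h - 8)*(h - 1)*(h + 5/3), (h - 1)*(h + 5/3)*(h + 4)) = h^2 + 2*h/3 - 5/3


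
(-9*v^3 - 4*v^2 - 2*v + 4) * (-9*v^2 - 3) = 81*v^5 + 36*v^4 + 45*v^3 - 24*v^2 + 6*v - 12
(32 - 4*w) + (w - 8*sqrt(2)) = -3*w - 8*sqrt(2) + 32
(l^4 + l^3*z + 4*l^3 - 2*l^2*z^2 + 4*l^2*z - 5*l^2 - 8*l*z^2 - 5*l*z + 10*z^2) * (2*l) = 2*l^5 + 2*l^4*z + 8*l^4 - 4*l^3*z^2 + 8*l^3*z - 10*l^3 - 16*l^2*z^2 - 10*l^2*z + 20*l*z^2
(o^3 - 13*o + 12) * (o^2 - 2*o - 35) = o^5 - 2*o^4 - 48*o^3 + 38*o^2 + 431*o - 420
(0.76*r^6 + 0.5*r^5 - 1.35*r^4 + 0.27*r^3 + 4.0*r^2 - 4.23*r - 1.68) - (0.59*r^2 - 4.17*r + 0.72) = 0.76*r^6 + 0.5*r^5 - 1.35*r^4 + 0.27*r^3 + 3.41*r^2 - 0.0600000000000005*r - 2.4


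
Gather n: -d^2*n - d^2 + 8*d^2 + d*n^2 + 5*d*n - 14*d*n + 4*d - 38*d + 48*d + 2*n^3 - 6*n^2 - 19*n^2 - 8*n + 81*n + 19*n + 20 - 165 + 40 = 7*d^2 + 14*d + 2*n^3 + n^2*(d - 25) + n*(-d^2 - 9*d + 92) - 105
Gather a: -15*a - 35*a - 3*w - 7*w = -50*a - 10*w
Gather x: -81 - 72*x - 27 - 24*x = -96*x - 108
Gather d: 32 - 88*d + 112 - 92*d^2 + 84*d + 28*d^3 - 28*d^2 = 28*d^3 - 120*d^2 - 4*d + 144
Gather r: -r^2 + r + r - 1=-r^2 + 2*r - 1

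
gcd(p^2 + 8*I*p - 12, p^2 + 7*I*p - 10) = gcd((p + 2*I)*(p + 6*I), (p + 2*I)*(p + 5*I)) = p + 2*I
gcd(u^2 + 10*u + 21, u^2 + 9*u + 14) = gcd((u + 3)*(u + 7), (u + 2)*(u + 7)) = u + 7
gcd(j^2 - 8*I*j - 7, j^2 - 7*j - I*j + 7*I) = j - I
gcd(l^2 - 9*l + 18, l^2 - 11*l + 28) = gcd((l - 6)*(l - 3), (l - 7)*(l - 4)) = 1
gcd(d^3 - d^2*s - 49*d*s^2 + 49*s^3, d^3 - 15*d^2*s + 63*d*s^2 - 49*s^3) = d^2 - 8*d*s + 7*s^2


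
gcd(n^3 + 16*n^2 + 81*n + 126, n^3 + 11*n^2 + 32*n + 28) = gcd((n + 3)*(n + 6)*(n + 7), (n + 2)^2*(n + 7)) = n + 7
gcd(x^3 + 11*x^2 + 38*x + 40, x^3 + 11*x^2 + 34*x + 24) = x + 4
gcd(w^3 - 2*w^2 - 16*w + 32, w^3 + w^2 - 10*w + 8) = w^2 + 2*w - 8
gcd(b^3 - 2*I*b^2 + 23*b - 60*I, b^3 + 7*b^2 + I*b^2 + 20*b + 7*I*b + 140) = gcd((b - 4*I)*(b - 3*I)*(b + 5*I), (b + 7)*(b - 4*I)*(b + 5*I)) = b^2 + I*b + 20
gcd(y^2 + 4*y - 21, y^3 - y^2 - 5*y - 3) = y - 3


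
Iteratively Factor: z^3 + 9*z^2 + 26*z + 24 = (z + 3)*(z^2 + 6*z + 8) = (z + 3)*(z + 4)*(z + 2)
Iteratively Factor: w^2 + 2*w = (w + 2)*(w)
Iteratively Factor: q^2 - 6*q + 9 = (q - 3)*(q - 3)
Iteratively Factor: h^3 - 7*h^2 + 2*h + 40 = (h + 2)*(h^2 - 9*h + 20) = (h - 4)*(h + 2)*(h - 5)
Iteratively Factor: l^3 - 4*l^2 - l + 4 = (l - 4)*(l^2 - 1) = (l - 4)*(l + 1)*(l - 1)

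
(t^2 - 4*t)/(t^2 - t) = (t - 4)/(t - 1)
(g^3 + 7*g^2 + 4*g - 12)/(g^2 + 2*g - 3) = (g^2 + 8*g + 12)/(g + 3)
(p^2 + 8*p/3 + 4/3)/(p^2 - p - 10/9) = 3*(p + 2)/(3*p - 5)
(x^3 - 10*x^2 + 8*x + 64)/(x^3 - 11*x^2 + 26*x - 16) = (x^2 - 2*x - 8)/(x^2 - 3*x + 2)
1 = 1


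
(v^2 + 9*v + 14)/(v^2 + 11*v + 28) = (v + 2)/(v + 4)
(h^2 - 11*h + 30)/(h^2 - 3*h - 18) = (h - 5)/(h + 3)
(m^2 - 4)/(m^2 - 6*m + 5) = (m^2 - 4)/(m^2 - 6*m + 5)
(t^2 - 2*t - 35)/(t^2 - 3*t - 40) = (t - 7)/(t - 8)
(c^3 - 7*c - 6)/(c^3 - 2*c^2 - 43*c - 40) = (c^2 - c - 6)/(c^2 - 3*c - 40)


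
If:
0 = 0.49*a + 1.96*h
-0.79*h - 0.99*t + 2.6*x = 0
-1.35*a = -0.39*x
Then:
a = 0.288888888888889*x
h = -0.0722222222222222*x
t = 2.68389450056117*x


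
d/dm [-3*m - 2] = -3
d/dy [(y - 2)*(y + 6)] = 2*y + 4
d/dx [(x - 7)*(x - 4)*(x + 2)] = 3*x^2 - 18*x + 6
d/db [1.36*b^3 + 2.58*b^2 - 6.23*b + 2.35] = 4.08*b^2 + 5.16*b - 6.23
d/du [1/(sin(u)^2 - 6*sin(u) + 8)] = 2*(3 - sin(u))*cos(u)/(sin(u)^2 - 6*sin(u) + 8)^2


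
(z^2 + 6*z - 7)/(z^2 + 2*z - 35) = (z - 1)/(z - 5)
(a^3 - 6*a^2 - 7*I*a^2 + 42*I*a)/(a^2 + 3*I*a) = (a^2 - 6*a - 7*I*a + 42*I)/(a + 3*I)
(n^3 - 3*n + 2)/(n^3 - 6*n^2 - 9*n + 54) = (n^3 - 3*n + 2)/(n^3 - 6*n^2 - 9*n + 54)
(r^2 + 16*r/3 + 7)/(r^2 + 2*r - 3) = (r + 7/3)/(r - 1)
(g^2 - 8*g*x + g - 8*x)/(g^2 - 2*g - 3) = (g - 8*x)/(g - 3)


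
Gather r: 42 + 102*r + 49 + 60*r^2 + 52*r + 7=60*r^2 + 154*r + 98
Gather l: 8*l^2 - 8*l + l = 8*l^2 - 7*l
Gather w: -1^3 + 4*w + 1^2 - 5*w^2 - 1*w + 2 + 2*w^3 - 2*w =2*w^3 - 5*w^2 + w + 2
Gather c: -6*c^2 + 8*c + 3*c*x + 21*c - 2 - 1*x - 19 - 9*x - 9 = -6*c^2 + c*(3*x + 29) - 10*x - 30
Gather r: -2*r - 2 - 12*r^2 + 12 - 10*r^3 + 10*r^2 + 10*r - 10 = -10*r^3 - 2*r^2 + 8*r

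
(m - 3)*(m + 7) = m^2 + 4*m - 21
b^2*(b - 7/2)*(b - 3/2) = b^4 - 5*b^3 + 21*b^2/4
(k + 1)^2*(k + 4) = k^3 + 6*k^2 + 9*k + 4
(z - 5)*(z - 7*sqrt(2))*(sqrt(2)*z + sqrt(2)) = sqrt(2)*z^3 - 14*z^2 - 4*sqrt(2)*z^2 - 5*sqrt(2)*z + 56*z + 70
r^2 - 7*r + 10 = (r - 5)*(r - 2)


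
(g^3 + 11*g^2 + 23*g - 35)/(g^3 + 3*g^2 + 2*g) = (g^3 + 11*g^2 + 23*g - 35)/(g*(g^2 + 3*g + 2))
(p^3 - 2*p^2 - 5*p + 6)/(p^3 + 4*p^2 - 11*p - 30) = (p - 1)/(p + 5)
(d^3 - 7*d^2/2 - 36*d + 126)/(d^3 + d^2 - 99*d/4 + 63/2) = 2*(d - 6)/(2*d - 3)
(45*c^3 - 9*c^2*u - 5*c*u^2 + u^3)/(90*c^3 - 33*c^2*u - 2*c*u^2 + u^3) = (3*c + u)/(6*c + u)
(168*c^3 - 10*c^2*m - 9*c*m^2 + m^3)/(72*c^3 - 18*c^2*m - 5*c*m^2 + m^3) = (7*c - m)/(3*c - m)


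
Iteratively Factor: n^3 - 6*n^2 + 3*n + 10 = (n - 5)*(n^2 - n - 2) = (n - 5)*(n + 1)*(n - 2)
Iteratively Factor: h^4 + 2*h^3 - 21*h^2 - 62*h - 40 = (h + 2)*(h^3 - 21*h - 20) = (h - 5)*(h + 2)*(h^2 + 5*h + 4) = (h - 5)*(h + 1)*(h + 2)*(h + 4)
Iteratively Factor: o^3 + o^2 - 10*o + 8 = (o - 2)*(o^2 + 3*o - 4) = (o - 2)*(o - 1)*(o + 4)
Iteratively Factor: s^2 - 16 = (s + 4)*(s - 4)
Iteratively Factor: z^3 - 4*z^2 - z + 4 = (z + 1)*(z^2 - 5*z + 4) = (z - 1)*(z + 1)*(z - 4)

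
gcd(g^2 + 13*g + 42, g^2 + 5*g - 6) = g + 6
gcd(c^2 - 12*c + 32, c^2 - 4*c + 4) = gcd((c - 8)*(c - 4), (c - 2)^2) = 1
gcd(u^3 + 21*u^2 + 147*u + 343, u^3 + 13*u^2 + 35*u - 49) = u^2 + 14*u + 49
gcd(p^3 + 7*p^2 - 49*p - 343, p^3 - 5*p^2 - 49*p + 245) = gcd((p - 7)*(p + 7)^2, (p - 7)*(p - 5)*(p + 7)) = p^2 - 49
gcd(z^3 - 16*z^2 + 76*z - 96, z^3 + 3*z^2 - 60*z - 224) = z - 8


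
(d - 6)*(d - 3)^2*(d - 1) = d^4 - 13*d^3 + 57*d^2 - 99*d + 54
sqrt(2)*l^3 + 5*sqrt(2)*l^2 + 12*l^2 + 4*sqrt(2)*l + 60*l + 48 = (l + 4)*(l + 6*sqrt(2))*(sqrt(2)*l + sqrt(2))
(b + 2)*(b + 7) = b^2 + 9*b + 14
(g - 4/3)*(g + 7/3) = g^2 + g - 28/9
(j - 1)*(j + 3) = j^2 + 2*j - 3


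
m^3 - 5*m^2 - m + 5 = (m - 5)*(m - 1)*(m + 1)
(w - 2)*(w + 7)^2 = w^3 + 12*w^2 + 21*w - 98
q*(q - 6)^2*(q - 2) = q^4 - 14*q^3 + 60*q^2 - 72*q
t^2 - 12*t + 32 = (t - 8)*(t - 4)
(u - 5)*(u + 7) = u^2 + 2*u - 35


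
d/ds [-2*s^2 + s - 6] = 1 - 4*s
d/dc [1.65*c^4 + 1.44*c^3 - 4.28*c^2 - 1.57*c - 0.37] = 6.6*c^3 + 4.32*c^2 - 8.56*c - 1.57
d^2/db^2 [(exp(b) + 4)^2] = 4*(exp(b) + 2)*exp(b)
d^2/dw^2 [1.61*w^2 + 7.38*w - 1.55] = 3.22000000000000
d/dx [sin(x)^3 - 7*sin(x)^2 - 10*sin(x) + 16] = (3*sin(x)^2 - 14*sin(x) - 10)*cos(x)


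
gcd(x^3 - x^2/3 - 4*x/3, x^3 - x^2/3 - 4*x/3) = x^3 - x^2/3 - 4*x/3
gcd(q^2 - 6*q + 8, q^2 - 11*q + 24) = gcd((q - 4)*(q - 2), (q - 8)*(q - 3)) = 1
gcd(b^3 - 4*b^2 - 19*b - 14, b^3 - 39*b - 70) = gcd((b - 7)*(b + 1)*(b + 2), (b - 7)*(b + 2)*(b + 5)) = b^2 - 5*b - 14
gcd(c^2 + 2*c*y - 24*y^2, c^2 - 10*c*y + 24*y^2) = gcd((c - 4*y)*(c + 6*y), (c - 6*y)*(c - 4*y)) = -c + 4*y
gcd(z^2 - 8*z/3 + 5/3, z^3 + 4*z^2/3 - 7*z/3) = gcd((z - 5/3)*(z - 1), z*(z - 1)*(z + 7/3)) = z - 1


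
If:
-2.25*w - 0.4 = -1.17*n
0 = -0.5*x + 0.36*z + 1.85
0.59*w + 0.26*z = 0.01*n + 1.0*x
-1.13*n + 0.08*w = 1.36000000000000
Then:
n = -1.26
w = -0.83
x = -2.84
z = -9.09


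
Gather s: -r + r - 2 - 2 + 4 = 0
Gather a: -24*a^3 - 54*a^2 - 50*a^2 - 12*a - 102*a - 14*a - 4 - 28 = -24*a^3 - 104*a^2 - 128*a - 32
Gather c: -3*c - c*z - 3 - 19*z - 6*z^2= c*(-z - 3) - 6*z^2 - 19*z - 3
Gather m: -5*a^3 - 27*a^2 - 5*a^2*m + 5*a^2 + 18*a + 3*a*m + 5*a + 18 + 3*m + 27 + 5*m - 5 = -5*a^3 - 22*a^2 + 23*a + m*(-5*a^2 + 3*a + 8) + 40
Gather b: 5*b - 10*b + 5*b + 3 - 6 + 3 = 0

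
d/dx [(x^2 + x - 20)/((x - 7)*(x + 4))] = 4*(-x^2 - 4*x - 22)/(x^4 - 6*x^3 - 47*x^2 + 168*x + 784)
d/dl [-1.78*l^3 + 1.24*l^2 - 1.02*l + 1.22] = -5.34*l^2 + 2.48*l - 1.02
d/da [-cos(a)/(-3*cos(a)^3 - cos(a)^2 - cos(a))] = (6*cos(a) + 1)*sin(a)/(3*cos(a)^2 + cos(a) + 1)^2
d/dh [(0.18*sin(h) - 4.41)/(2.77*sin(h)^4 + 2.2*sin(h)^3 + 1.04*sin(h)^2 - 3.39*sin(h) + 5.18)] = (-1.4958*sin(h)^4 + 48.0708*sin(h)^3 + 28.9188*sin(h)^2 + 9.1728*sin(h) - 14.0175)*cos(h)/(7.6729*sin(h)^8 + 12.188*sin(h)^7 + 10.6016*sin(h)^6 - 14.2046*sin(h)^5 + 14.8628*sin(h)^4 + 15.7408*sin(h)^3 + 22.2665*sin(h)^2 - 35.1204*sin(h) + 26.8324)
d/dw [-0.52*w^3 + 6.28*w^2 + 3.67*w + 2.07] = -1.56*w^2 + 12.56*w + 3.67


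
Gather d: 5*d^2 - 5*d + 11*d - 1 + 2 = 5*d^2 + 6*d + 1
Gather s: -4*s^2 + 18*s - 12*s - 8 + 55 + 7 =-4*s^2 + 6*s + 54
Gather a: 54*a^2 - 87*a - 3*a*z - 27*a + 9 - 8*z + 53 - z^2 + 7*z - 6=54*a^2 + a*(-3*z - 114) - z^2 - z + 56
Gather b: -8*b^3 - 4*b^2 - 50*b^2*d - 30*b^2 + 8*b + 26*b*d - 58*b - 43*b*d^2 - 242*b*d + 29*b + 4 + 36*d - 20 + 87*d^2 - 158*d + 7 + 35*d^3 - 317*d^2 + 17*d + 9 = -8*b^3 + b^2*(-50*d - 34) + b*(-43*d^2 - 216*d - 21) + 35*d^3 - 230*d^2 - 105*d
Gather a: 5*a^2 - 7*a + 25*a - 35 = 5*a^2 + 18*a - 35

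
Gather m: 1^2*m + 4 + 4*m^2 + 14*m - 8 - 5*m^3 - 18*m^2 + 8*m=-5*m^3 - 14*m^2 + 23*m - 4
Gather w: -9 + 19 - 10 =0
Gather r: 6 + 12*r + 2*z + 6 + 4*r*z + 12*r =r*(4*z + 24) + 2*z + 12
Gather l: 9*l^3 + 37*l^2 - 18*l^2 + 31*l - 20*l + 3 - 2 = 9*l^3 + 19*l^2 + 11*l + 1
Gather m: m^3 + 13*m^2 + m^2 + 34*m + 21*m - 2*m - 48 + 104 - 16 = m^3 + 14*m^2 + 53*m + 40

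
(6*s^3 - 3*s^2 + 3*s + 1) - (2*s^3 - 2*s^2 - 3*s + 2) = 4*s^3 - s^2 + 6*s - 1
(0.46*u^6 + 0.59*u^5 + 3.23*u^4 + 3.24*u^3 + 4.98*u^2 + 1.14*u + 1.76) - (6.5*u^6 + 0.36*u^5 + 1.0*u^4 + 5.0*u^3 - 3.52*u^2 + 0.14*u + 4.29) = -6.04*u^6 + 0.23*u^5 + 2.23*u^4 - 1.76*u^3 + 8.5*u^2 + 1.0*u - 2.53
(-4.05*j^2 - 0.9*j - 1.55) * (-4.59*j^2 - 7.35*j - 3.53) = 18.5895*j^4 + 33.8985*j^3 + 28.026*j^2 + 14.5695*j + 5.4715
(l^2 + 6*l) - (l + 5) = l^2 + 5*l - 5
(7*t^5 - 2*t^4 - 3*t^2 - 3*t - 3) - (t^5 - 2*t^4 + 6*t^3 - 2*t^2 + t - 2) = 6*t^5 - 6*t^3 - t^2 - 4*t - 1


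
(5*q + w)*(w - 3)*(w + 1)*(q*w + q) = 5*q^2*w^3 - 5*q^2*w^2 - 25*q^2*w - 15*q^2 + q*w^4 - q*w^3 - 5*q*w^2 - 3*q*w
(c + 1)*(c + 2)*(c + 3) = c^3 + 6*c^2 + 11*c + 6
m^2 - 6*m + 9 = (m - 3)^2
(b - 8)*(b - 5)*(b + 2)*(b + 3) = b^4 - 8*b^3 - 19*b^2 + 122*b + 240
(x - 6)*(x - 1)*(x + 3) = x^3 - 4*x^2 - 15*x + 18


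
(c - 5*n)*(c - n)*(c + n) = c^3 - 5*c^2*n - c*n^2 + 5*n^3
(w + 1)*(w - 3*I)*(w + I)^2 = w^4 + w^3 - I*w^3 + 5*w^2 - I*w^2 + 5*w + 3*I*w + 3*I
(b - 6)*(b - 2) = b^2 - 8*b + 12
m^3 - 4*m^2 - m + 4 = (m - 4)*(m - 1)*(m + 1)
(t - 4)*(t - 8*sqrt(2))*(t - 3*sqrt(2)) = t^3 - 11*sqrt(2)*t^2 - 4*t^2 + 48*t + 44*sqrt(2)*t - 192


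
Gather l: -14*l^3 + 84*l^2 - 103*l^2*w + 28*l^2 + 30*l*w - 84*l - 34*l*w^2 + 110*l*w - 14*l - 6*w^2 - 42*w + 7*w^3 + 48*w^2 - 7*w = -14*l^3 + l^2*(112 - 103*w) + l*(-34*w^2 + 140*w - 98) + 7*w^3 + 42*w^2 - 49*w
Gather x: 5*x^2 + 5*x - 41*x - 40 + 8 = 5*x^2 - 36*x - 32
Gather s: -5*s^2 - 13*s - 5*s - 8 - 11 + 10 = -5*s^2 - 18*s - 9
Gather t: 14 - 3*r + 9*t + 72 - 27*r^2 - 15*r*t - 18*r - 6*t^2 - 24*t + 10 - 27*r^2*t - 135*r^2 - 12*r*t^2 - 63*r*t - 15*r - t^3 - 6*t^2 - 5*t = -162*r^2 - 36*r - t^3 + t^2*(-12*r - 12) + t*(-27*r^2 - 78*r - 20) + 96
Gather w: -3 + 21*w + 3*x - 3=21*w + 3*x - 6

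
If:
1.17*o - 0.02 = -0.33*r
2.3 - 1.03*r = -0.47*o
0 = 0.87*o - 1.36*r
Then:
No Solution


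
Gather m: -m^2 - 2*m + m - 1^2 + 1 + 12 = -m^2 - m + 12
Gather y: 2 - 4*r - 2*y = -4*r - 2*y + 2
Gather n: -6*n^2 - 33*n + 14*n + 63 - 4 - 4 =-6*n^2 - 19*n + 55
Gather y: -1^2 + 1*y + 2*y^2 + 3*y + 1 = 2*y^2 + 4*y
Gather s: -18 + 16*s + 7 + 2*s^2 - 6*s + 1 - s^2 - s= s^2 + 9*s - 10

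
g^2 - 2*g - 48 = (g - 8)*(g + 6)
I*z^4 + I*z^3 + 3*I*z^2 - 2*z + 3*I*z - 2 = (z - 2*I)*(z + I)^2*(I*z + I)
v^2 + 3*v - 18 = (v - 3)*(v + 6)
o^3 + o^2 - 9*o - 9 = (o - 3)*(o + 1)*(o + 3)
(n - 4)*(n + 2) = n^2 - 2*n - 8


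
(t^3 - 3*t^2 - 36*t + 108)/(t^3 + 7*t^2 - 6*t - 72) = (t - 6)/(t + 4)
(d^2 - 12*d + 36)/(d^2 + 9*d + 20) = (d^2 - 12*d + 36)/(d^2 + 9*d + 20)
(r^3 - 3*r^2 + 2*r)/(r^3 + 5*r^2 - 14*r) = (r - 1)/(r + 7)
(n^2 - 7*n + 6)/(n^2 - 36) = (n - 1)/(n + 6)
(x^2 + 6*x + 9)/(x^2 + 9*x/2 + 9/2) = 2*(x + 3)/(2*x + 3)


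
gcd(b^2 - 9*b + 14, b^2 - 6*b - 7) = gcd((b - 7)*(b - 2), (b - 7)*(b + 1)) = b - 7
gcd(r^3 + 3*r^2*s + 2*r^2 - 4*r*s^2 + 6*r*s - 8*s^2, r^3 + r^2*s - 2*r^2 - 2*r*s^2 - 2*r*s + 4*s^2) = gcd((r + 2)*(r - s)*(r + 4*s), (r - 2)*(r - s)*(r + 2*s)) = r - s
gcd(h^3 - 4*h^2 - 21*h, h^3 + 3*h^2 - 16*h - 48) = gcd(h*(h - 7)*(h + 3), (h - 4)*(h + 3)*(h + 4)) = h + 3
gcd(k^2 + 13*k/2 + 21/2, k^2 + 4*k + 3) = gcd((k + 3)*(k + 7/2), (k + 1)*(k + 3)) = k + 3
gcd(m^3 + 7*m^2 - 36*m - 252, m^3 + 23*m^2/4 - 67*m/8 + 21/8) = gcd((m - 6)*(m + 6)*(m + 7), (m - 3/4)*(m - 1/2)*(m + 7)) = m + 7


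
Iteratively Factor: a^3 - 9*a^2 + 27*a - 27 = (a - 3)*(a^2 - 6*a + 9) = (a - 3)^2*(a - 3)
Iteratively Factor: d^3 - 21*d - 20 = (d + 4)*(d^2 - 4*d - 5) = (d + 1)*(d + 4)*(d - 5)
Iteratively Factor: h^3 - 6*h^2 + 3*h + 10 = (h + 1)*(h^2 - 7*h + 10) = (h - 2)*(h + 1)*(h - 5)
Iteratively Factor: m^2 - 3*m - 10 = (m - 5)*(m + 2)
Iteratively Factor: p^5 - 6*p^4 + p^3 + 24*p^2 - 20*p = (p + 2)*(p^4 - 8*p^3 + 17*p^2 - 10*p) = (p - 5)*(p + 2)*(p^3 - 3*p^2 + 2*p) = (p - 5)*(p - 1)*(p + 2)*(p^2 - 2*p) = p*(p - 5)*(p - 1)*(p + 2)*(p - 2)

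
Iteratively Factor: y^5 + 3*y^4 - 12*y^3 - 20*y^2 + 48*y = (y - 2)*(y^4 + 5*y^3 - 2*y^2 - 24*y) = (y - 2)^2*(y^3 + 7*y^2 + 12*y) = (y - 2)^2*(y + 3)*(y^2 + 4*y) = (y - 2)^2*(y + 3)*(y + 4)*(y)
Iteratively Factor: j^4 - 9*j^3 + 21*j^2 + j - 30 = (j - 5)*(j^3 - 4*j^2 + j + 6) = (j - 5)*(j + 1)*(j^2 - 5*j + 6) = (j - 5)*(j - 3)*(j + 1)*(j - 2)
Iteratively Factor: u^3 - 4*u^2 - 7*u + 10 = (u - 5)*(u^2 + u - 2) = (u - 5)*(u - 1)*(u + 2)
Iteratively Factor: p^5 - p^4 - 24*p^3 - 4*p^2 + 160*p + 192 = (p + 3)*(p^4 - 4*p^3 - 12*p^2 + 32*p + 64) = (p - 4)*(p + 3)*(p^3 - 12*p - 16) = (p - 4)^2*(p + 3)*(p^2 + 4*p + 4) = (p - 4)^2*(p + 2)*(p + 3)*(p + 2)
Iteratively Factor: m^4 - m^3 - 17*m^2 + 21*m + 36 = (m + 4)*(m^3 - 5*m^2 + 3*m + 9) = (m - 3)*(m + 4)*(m^2 - 2*m - 3) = (m - 3)*(m + 1)*(m + 4)*(m - 3)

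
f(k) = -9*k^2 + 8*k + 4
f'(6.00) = -100.00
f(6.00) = -272.00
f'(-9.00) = 170.00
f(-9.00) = -797.00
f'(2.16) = -30.88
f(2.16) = -20.71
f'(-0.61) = 18.98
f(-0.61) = -4.23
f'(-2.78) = 58.04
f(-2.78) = -87.80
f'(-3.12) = 64.16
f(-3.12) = -108.57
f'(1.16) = -12.88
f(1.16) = 1.17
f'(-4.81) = 94.58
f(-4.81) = -242.70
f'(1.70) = -22.60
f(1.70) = -8.41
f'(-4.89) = 96.02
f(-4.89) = -250.33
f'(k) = 8 - 18*k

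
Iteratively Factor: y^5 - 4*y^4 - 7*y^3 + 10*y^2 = (y + 2)*(y^4 - 6*y^3 + 5*y^2) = (y - 5)*(y + 2)*(y^3 - y^2) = (y - 5)*(y - 1)*(y + 2)*(y^2) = y*(y - 5)*(y - 1)*(y + 2)*(y)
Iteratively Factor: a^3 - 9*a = (a - 3)*(a^2 + 3*a) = a*(a - 3)*(a + 3)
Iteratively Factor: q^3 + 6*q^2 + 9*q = (q)*(q^2 + 6*q + 9) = q*(q + 3)*(q + 3)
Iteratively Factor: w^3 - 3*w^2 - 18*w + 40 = (w + 4)*(w^2 - 7*w + 10) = (w - 2)*(w + 4)*(w - 5)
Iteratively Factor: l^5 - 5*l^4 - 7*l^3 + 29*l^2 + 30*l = (l - 5)*(l^4 - 7*l^2 - 6*l) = (l - 5)*(l + 1)*(l^3 - l^2 - 6*l) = (l - 5)*(l + 1)*(l + 2)*(l^2 - 3*l) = l*(l - 5)*(l + 1)*(l + 2)*(l - 3)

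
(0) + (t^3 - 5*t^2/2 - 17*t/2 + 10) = t^3 - 5*t^2/2 - 17*t/2 + 10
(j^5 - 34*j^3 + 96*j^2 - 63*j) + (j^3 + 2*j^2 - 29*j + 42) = j^5 - 33*j^3 + 98*j^2 - 92*j + 42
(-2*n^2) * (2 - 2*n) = 4*n^3 - 4*n^2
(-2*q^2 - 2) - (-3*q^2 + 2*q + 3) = q^2 - 2*q - 5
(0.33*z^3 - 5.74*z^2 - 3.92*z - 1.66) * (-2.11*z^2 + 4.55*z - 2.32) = -0.6963*z^5 + 13.6129*z^4 - 18.6114*z^3 - 1.0166*z^2 + 1.5414*z + 3.8512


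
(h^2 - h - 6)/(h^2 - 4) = (h - 3)/(h - 2)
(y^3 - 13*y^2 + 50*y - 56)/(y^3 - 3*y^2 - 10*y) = (-y^3 + 13*y^2 - 50*y + 56)/(y*(-y^2 + 3*y + 10))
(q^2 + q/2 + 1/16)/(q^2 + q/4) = (q + 1/4)/q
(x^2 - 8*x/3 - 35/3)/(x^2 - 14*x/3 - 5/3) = (3*x + 7)/(3*x + 1)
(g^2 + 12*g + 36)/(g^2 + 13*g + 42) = (g + 6)/(g + 7)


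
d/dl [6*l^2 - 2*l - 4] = 12*l - 2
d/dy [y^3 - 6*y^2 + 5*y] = 3*y^2 - 12*y + 5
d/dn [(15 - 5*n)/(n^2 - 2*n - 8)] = 5*(-n^2 + 2*n + 2*(n - 3)*(n - 1) + 8)/(-n^2 + 2*n + 8)^2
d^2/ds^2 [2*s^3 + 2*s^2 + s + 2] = 12*s + 4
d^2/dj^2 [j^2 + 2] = 2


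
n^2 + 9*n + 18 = (n + 3)*(n + 6)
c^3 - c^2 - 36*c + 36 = (c - 6)*(c - 1)*(c + 6)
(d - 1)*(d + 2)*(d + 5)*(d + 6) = d^4 + 12*d^3 + 39*d^2 + 8*d - 60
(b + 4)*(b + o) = b^2 + b*o + 4*b + 4*o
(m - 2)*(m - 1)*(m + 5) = m^3 + 2*m^2 - 13*m + 10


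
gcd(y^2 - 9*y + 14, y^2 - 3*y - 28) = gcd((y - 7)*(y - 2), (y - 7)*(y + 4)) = y - 7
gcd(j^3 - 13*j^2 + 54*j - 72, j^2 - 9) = j - 3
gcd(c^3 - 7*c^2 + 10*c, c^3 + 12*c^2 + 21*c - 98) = c - 2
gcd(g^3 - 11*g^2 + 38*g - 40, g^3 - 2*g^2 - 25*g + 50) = g^2 - 7*g + 10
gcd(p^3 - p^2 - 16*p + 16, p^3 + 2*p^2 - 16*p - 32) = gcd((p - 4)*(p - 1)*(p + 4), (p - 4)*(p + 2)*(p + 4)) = p^2 - 16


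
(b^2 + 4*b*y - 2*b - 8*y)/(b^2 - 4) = (b + 4*y)/(b + 2)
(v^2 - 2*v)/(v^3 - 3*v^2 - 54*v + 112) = v/(v^2 - v - 56)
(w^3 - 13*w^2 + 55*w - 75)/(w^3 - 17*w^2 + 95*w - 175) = (w - 3)/(w - 7)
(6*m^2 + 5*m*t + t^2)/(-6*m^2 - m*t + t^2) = (3*m + t)/(-3*m + t)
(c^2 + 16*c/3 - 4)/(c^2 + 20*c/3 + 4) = (3*c - 2)/(3*c + 2)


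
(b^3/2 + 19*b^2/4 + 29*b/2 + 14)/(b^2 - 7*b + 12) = (2*b^3 + 19*b^2 + 58*b + 56)/(4*(b^2 - 7*b + 12))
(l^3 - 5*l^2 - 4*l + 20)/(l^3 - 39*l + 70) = (l + 2)/(l + 7)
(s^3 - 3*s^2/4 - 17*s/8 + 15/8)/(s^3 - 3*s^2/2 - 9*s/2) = (4*s^2 - 9*s + 5)/(4*s*(s - 3))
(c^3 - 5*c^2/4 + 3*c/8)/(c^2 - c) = (8*c^2 - 10*c + 3)/(8*(c - 1))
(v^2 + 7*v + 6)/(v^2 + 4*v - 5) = (v^2 + 7*v + 6)/(v^2 + 4*v - 5)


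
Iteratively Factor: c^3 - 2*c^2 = (c)*(c^2 - 2*c) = c^2*(c - 2)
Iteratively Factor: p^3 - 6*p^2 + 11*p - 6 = (p - 1)*(p^2 - 5*p + 6) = (p - 3)*(p - 1)*(p - 2)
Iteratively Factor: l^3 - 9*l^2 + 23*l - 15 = (l - 1)*(l^2 - 8*l + 15) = (l - 5)*(l - 1)*(l - 3)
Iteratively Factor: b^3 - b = (b)*(b^2 - 1) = b*(b + 1)*(b - 1)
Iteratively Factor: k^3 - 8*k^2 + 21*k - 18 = (k - 3)*(k^2 - 5*k + 6) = (k - 3)*(k - 2)*(k - 3)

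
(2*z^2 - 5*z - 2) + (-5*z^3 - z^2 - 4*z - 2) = -5*z^3 + z^2 - 9*z - 4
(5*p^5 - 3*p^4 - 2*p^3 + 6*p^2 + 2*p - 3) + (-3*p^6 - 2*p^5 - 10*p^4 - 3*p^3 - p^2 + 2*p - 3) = -3*p^6 + 3*p^5 - 13*p^4 - 5*p^3 + 5*p^2 + 4*p - 6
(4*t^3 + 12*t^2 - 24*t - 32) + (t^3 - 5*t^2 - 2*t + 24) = 5*t^3 + 7*t^2 - 26*t - 8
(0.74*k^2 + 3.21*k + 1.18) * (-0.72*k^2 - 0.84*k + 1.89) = -0.5328*k^4 - 2.9328*k^3 - 2.1474*k^2 + 5.0757*k + 2.2302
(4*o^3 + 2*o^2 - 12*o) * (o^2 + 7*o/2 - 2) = 4*o^5 + 16*o^4 - 13*o^3 - 46*o^2 + 24*o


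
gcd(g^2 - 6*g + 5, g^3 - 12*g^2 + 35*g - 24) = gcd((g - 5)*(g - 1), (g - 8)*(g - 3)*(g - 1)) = g - 1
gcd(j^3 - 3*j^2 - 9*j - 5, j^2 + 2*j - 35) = j - 5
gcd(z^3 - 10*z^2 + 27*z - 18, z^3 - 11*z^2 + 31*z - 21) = z^2 - 4*z + 3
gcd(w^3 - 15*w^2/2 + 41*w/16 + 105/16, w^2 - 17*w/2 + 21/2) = w - 7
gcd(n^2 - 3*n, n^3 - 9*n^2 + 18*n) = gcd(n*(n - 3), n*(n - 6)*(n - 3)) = n^2 - 3*n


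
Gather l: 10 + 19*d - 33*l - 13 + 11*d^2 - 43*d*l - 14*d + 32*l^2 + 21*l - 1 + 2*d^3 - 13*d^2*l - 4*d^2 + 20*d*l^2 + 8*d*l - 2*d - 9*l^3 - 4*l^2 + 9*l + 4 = 2*d^3 + 7*d^2 + 3*d - 9*l^3 + l^2*(20*d + 28) + l*(-13*d^2 - 35*d - 3)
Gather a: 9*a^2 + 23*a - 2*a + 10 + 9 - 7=9*a^2 + 21*a + 12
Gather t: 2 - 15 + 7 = -6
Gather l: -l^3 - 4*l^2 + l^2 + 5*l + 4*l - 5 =-l^3 - 3*l^2 + 9*l - 5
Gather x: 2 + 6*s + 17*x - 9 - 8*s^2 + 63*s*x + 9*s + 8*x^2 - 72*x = -8*s^2 + 15*s + 8*x^2 + x*(63*s - 55) - 7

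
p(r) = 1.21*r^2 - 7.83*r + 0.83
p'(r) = 2.42*r - 7.83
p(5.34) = -6.48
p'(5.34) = 5.09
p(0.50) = -2.78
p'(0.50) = -6.62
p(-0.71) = 7.00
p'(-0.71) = -9.55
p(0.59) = -3.37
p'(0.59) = -6.40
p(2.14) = -10.38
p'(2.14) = -2.65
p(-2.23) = 24.31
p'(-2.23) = -13.23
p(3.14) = -11.83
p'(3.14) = -0.23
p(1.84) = -9.48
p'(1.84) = -3.38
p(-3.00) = 35.21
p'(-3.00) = -15.09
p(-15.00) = 390.53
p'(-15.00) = -44.13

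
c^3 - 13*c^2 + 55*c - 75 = (c - 5)^2*(c - 3)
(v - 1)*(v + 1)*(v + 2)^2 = v^4 + 4*v^3 + 3*v^2 - 4*v - 4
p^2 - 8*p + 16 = (p - 4)^2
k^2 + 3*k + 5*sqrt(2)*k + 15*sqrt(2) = (k + 3)*(k + 5*sqrt(2))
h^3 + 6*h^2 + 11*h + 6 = (h + 1)*(h + 2)*(h + 3)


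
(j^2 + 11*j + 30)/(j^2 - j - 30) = (j + 6)/(j - 6)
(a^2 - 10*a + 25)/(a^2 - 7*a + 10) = (a - 5)/(a - 2)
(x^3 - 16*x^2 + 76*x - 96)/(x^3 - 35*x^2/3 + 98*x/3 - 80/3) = 3*(x - 6)/(3*x - 5)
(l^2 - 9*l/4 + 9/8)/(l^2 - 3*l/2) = (l - 3/4)/l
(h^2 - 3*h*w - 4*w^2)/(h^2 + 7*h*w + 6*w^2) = (h - 4*w)/(h + 6*w)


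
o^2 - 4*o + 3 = (o - 3)*(o - 1)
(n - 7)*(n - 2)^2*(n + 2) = n^4 - 9*n^3 + 10*n^2 + 36*n - 56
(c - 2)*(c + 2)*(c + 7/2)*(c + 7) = c^4 + 21*c^3/2 + 41*c^2/2 - 42*c - 98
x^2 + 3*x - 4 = (x - 1)*(x + 4)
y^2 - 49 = (y - 7)*(y + 7)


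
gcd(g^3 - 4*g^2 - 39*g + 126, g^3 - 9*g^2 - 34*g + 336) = g^2 - g - 42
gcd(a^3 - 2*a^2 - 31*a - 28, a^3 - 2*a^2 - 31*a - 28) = a^3 - 2*a^2 - 31*a - 28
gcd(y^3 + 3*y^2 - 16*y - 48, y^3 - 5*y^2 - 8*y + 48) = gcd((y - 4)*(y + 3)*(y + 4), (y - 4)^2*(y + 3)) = y^2 - y - 12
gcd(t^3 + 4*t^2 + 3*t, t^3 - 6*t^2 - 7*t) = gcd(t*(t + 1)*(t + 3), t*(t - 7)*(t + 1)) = t^2 + t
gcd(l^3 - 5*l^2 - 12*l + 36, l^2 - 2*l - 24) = l - 6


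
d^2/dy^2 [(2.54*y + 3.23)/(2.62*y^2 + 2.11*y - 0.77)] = ((2.54*y + 3.23)*(5.24*y + 2.11)*(10.48*y + 4.22) - (39.9288*y + 27.644)*(2.62*y^2 + 2.11*y - 0.77))/(2.62*y^2 + 2.11*y - 0.77)^3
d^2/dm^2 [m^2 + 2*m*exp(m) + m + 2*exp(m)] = 2*m*exp(m) + 6*exp(m) + 2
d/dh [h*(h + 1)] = 2*h + 1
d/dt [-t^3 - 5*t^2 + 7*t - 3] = -3*t^2 - 10*t + 7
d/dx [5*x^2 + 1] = 10*x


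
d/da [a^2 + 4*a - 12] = 2*a + 4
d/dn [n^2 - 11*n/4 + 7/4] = 2*n - 11/4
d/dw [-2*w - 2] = -2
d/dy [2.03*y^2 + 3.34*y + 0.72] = 4.06*y + 3.34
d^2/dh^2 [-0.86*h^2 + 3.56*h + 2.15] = -1.72000000000000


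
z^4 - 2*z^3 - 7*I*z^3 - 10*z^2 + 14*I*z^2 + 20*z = z*(z - 2)*(z - 5*I)*(z - 2*I)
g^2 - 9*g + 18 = (g - 6)*(g - 3)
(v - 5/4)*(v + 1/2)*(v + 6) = v^3 + 21*v^2/4 - 41*v/8 - 15/4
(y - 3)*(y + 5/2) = y^2 - y/2 - 15/2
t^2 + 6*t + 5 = (t + 1)*(t + 5)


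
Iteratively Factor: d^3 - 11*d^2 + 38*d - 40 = (d - 4)*(d^2 - 7*d + 10) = (d - 4)*(d - 2)*(d - 5)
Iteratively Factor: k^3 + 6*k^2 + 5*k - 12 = (k + 4)*(k^2 + 2*k - 3) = (k - 1)*(k + 4)*(k + 3)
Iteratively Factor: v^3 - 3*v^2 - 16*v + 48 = (v - 4)*(v^2 + v - 12) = (v - 4)*(v + 4)*(v - 3)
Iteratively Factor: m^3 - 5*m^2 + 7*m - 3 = (m - 1)*(m^2 - 4*m + 3) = (m - 1)^2*(m - 3)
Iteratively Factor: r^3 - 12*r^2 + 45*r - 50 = (r - 5)*(r^2 - 7*r + 10) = (r - 5)*(r - 2)*(r - 5)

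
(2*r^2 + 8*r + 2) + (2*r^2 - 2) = 4*r^2 + 8*r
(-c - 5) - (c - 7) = 2 - 2*c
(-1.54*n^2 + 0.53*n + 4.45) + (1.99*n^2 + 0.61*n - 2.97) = 0.45*n^2 + 1.14*n + 1.48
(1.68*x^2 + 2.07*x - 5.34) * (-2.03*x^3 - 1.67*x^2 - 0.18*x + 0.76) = -3.4104*x^5 - 7.0077*x^4 + 7.0809*x^3 + 9.822*x^2 + 2.5344*x - 4.0584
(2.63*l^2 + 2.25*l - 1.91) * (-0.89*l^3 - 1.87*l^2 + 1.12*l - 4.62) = -2.3407*l^5 - 6.9206*l^4 + 0.438*l^3 - 6.0589*l^2 - 12.5342*l + 8.8242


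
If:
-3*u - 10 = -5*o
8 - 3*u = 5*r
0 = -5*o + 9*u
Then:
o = 3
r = 3/5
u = 5/3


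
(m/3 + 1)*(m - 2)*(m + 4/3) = m^3/3 + 7*m^2/9 - 14*m/9 - 8/3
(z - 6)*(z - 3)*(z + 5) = z^3 - 4*z^2 - 27*z + 90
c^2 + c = c*(c + 1)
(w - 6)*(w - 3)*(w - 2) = w^3 - 11*w^2 + 36*w - 36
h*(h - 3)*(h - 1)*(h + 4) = h^4 - 13*h^2 + 12*h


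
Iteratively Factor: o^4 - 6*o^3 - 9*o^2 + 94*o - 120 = (o - 5)*(o^3 - o^2 - 14*o + 24) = (o - 5)*(o + 4)*(o^2 - 5*o + 6) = (o - 5)*(o - 2)*(o + 4)*(o - 3)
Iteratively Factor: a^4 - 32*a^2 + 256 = (a - 4)*(a^3 + 4*a^2 - 16*a - 64) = (a - 4)*(a + 4)*(a^2 - 16) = (a - 4)^2*(a + 4)*(a + 4)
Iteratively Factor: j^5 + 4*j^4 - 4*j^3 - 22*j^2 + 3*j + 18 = (j - 2)*(j^4 + 6*j^3 + 8*j^2 - 6*j - 9) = (j - 2)*(j + 1)*(j^3 + 5*j^2 + 3*j - 9) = (j - 2)*(j - 1)*(j + 1)*(j^2 + 6*j + 9) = (j - 2)*(j - 1)*(j + 1)*(j + 3)*(j + 3)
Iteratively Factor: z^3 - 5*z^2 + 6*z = (z)*(z^2 - 5*z + 6) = z*(z - 2)*(z - 3)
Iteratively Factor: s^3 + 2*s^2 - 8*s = (s + 4)*(s^2 - 2*s) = (s - 2)*(s + 4)*(s)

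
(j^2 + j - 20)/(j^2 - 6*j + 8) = (j + 5)/(j - 2)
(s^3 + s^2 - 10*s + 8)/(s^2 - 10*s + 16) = (s^2 + 3*s - 4)/(s - 8)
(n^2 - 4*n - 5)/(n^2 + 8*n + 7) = (n - 5)/(n + 7)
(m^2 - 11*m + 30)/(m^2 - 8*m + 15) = (m - 6)/(m - 3)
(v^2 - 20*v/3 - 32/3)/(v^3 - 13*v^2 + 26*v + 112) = (v + 4/3)/(v^2 - 5*v - 14)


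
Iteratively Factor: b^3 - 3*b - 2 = (b + 1)*(b^2 - b - 2) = (b - 2)*(b + 1)*(b + 1)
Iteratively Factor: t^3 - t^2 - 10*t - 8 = (t + 2)*(t^2 - 3*t - 4) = (t - 4)*(t + 2)*(t + 1)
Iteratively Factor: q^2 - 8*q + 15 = (q - 3)*(q - 5)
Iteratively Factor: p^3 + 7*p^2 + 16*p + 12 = (p + 3)*(p^2 + 4*p + 4) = (p + 2)*(p + 3)*(p + 2)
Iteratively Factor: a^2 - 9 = (a - 3)*(a + 3)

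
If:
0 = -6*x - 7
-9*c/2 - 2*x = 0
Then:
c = 14/27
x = -7/6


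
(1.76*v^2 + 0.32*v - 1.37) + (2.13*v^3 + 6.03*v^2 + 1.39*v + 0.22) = 2.13*v^3 + 7.79*v^2 + 1.71*v - 1.15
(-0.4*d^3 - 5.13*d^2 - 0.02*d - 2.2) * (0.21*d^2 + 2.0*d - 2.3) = -0.084*d^5 - 1.8773*d^4 - 9.3442*d^3 + 11.297*d^2 - 4.354*d + 5.06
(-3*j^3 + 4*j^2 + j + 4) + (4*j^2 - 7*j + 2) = -3*j^3 + 8*j^2 - 6*j + 6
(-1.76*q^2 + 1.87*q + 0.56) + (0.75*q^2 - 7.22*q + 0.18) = -1.01*q^2 - 5.35*q + 0.74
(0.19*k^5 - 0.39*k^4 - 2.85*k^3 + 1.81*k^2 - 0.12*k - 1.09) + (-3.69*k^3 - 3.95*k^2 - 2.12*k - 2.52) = 0.19*k^5 - 0.39*k^4 - 6.54*k^3 - 2.14*k^2 - 2.24*k - 3.61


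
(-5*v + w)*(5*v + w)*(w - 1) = -25*v^2*w + 25*v^2 + w^3 - w^2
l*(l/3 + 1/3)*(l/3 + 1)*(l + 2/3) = l^4/9 + 14*l^3/27 + 17*l^2/27 + 2*l/9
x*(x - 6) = x^2 - 6*x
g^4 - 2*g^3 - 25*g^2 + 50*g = g*(g - 5)*(g - 2)*(g + 5)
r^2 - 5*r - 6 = (r - 6)*(r + 1)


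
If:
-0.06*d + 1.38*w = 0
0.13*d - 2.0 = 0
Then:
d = 15.38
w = 0.67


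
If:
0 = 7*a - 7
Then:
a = 1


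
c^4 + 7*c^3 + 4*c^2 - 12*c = c*(c - 1)*(c + 2)*(c + 6)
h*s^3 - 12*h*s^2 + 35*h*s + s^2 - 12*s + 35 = (s - 7)*(s - 5)*(h*s + 1)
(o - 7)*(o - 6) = o^2 - 13*o + 42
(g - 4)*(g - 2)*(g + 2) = g^3 - 4*g^2 - 4*g + 16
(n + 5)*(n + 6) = n^2 + 11*n + 30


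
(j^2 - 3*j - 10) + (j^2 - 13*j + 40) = 2*j^2 - 16*j + 30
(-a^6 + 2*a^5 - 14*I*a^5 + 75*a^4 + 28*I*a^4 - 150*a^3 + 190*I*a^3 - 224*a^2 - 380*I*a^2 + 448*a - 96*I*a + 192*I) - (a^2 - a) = -a^6 + 2*a^5 - 14*I*a^5 + 75*a^4 + 28*I*a^4 - 150*a^3 + 190*I*a^3 - 225*a^2 - 380*I*a^2 + 449*a - 96*I*a + 192*I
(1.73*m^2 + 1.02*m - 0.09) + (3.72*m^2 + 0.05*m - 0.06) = 5.45*m^2 + 1.07*m - 0.15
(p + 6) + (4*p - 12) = 5*p - 6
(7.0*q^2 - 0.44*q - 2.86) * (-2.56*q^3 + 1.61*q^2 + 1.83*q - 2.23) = -17.92*q^5 + 12.3964*q^4 + 19.4232*q^3 - 21.0198*q^2 - 4.2526*q + 6.3778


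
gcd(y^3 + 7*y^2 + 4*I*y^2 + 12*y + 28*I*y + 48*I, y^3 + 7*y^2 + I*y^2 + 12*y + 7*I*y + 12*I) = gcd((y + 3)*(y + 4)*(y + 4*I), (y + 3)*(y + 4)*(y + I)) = y^2 + 7*y + 12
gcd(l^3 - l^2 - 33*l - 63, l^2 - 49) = l - 7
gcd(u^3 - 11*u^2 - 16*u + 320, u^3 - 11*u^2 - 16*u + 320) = u^3 - 11*u^2 - 16*u + 320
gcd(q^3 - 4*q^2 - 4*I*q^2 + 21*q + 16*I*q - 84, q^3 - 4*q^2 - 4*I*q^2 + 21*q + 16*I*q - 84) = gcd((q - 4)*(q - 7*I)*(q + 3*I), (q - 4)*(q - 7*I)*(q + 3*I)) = q^3 + q^2*(-4 - 4*I) + q*(21 + 16*I) - 84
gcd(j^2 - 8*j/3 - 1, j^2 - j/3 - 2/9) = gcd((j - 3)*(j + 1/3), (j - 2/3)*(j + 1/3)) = j + 1/3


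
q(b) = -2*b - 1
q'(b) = -2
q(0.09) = -1.18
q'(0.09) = -2.00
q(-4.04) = 7.08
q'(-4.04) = -2.00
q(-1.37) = 1.74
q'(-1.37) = -2.00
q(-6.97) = 12.94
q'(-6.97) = -2.00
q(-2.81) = 4.62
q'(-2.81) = -2.00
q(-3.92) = 6.84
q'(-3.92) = -2.00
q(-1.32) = 1.64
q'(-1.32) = -2.00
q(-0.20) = -0.60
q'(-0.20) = -2.00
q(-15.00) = 29.00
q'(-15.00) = -2.00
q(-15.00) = 29.00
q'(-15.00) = -2.00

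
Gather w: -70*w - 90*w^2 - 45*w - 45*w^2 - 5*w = -135*w^2 - 120*w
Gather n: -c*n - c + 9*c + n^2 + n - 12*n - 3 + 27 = 8*c + n^2 + n*(-c - 11) + 24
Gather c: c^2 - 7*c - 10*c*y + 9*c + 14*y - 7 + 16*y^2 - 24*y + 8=c^2 + c*(2 - 10*y) + 16*y^2 - 10*y + 1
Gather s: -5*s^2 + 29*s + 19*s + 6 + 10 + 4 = -5*s^2 + 48*s + 20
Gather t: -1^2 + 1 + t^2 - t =t^2 - t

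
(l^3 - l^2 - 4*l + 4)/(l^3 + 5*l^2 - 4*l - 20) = (l - 1)/(l + 5)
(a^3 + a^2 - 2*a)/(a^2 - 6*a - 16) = a*(a - 1)/(a - 8)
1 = 1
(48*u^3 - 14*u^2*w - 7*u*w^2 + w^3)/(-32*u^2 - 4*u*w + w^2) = (-6*u^2 + u*w + w^2)/(4*u + w)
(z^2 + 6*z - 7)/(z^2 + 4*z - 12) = (z^2 + 6*z - 7)/(z^2 + 4*z - 12)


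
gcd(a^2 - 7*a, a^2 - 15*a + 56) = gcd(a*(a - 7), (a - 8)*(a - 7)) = a - 7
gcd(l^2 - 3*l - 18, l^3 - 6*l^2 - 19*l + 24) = l + 3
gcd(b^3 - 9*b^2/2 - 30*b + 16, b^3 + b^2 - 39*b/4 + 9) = b + 4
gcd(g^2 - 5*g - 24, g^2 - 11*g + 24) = g - 8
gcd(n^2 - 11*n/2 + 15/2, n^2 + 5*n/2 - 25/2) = n - 5/2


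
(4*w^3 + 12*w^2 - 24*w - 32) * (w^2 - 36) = 4*w^5 + 12*w^4 - 168*w^3 - 464*w^2 + 864*w + 1152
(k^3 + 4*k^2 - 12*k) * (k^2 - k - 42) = k^5 + 3*k^4 - 58*k^3 - 156*k^2 + 504*k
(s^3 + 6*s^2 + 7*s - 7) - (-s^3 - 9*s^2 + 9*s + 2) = 2*s^3 + 15*s^2 - 2*s - 9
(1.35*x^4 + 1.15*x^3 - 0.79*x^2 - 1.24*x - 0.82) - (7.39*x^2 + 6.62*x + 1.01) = 1.35*x^4 + 1.15*x^3 - 8.18*x^2 - 7.86*x - 1.83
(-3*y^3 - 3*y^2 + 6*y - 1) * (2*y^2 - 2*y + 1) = -6*y^5 + 15*y^3 - 17*y^2 + 8*y - 1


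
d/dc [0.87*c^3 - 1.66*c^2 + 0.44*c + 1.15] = 2.61*c^2 - 3.32*c + 0.44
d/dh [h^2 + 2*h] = 2*h + 2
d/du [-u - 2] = -1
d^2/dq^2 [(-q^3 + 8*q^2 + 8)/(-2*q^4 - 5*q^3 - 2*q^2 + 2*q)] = 4*(2*q^9 - 48*q^8 - 126*q^7 - 235*q^6 - 681*q^5 - 864*q^4 - 302*q^3 + 72*q^2 + 48*q - 16)/(q^3*(8*q^9 + 60*q^8 + 174*q^7 + 221*q^6 + 54*q^5 - 138*q^4 - 88*q^3 + 36*q^2 + 24*q - 8))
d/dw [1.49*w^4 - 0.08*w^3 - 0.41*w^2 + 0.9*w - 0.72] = 5.96*w^3 - 0.24*w^2 - 0.82*w + 0.9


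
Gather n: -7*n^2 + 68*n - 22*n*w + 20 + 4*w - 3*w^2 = -7*n^2 + n*(68 - 22*w) - 3*w^2 + 4*w + 20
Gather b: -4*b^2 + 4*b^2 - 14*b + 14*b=0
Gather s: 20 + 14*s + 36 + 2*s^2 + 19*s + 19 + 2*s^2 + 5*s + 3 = 4*s^2 + 38*s + 78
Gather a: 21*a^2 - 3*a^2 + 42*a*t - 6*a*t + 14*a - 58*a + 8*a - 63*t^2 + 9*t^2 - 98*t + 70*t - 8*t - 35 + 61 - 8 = 18*a^2 + a*(36*t - 36) - 54*t^2 - 36*t + 18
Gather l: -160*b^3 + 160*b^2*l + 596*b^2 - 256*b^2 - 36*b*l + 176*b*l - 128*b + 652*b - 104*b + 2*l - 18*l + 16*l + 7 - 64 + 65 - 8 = -160*b^3 + 340*b^2 + 420*b + l*(160*b^2 + 140*b)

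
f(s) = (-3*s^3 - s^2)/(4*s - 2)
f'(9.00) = -14.12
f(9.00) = -66.71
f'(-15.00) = 21.88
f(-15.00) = -159.68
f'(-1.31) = 1.39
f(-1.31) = -0.69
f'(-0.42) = 0.19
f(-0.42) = -0.01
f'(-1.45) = 1.59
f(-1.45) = -0.90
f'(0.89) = -0.93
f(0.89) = -1.86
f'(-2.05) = 2.47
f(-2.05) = -2.12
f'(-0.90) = 0.80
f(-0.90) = -0.25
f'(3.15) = -5.33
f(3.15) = -9.78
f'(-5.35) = 7.40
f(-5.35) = -18.41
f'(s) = (-9*s^2 - 2*s)/(4*s - 2) - 4*(-3*s^3 - s^2)/(4*s - 2)^2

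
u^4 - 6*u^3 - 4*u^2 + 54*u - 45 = (u - 5)*(u - 3)*(u - 1)*(u + 3)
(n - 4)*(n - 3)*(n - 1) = n^3 - 8*n^2 + 19*n - 12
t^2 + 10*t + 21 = (t + 3)*(t + 7)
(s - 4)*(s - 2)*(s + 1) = s^3 - 5*s^2 + 2*s + 8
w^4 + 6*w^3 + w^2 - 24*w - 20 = (w - 2)*(w + 1)*(w + 2)*(w + 5)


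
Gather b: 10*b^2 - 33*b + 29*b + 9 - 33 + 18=10*b^2 - 4*b - 6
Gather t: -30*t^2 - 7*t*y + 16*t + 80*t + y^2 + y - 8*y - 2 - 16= -30*t^2 + t*(96 - 7*y) + y^2 - 7*y - 18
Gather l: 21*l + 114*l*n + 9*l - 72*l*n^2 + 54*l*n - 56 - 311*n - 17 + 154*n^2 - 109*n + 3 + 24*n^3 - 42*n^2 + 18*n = l*(-72*n^2 + 168*n + 30) + 24*n^3 + 112*n^2 - 402*n - 70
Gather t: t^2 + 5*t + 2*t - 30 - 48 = t^2 + 7*t - 78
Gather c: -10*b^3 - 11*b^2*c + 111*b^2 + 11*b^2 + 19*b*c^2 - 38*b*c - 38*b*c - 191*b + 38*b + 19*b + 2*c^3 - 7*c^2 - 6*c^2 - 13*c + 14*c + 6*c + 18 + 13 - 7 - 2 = -10*b^3 + 122*b^2 - 134*b + 2*c^3 + c^2*(19*b - 13) + c*(-11*b^2 - 76*b + 7) + 22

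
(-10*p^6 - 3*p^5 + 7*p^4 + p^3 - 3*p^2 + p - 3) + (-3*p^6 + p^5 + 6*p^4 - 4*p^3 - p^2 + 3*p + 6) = -13*p^6 - 2*p^5 + 13*p^4 - 3*p^3 - 4*p^2 + 4*p + 3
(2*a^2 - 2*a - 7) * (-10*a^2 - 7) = -20*a^4 + 20*a^3 + 56*a^2 + 14*a + 49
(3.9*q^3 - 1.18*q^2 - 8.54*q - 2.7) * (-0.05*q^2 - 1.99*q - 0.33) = -0.195*q^5 - 7.702*q^4 + 1.4882*q^3 + 17.519*q^2 + 8.1912*q + 0.891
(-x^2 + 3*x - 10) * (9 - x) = x^3 - 12*x^2 + 37*x - 90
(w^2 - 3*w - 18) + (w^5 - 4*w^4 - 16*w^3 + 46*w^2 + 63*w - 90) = w^5 - 4*w^4 - 16*w^3 + 47*w^2 + 60*w - 108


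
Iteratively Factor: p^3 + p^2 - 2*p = (p - 1)*(p^2 + 2*p) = (p - 1)*(p + 2)*(p)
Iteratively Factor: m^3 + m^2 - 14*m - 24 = (m - 4)*(m^2 + 5*m + 6) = (m - 4)*(m + 3)*(m + 2)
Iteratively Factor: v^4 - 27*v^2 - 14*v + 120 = (v + 3)*(v^3 - 3*v^2 - 18*v + 40) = (v - 2)*(v + 3)*(v^2 - v - 20) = (v - 2)*(v + 3)*(v + 4)*(v - 5)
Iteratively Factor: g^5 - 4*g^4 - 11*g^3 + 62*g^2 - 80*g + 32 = (g + 4)*(g^4 - 8*g^3 + 21*g^2 - 22*g + 8) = (g - 1)*(g + 4)*(g^3 - 7*g^2 + 14*g - 8) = (g - 1)^2*(g + 4)*(g^2 - 6*g + 8) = (g - 4)*(g - 1)^2*(g + 4)*(g - 2)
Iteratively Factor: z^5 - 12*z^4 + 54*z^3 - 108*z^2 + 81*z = (z)*(z^4 - 12*z^3 + 54*z^2 - 108*z + 81) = z*(z - 3)*(z^3 - 9*z^2 + 27*z - 27) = z*(z - 3)^2*(z^2 - 6*z + 9) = z*(z - 3)^3*(z - 3)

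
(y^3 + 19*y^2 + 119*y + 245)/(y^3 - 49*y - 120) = (y^2 + 14*y + 49)/(y^2 - 5*y - 24)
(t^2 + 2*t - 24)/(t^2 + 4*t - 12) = (t - 4)/(t - 2)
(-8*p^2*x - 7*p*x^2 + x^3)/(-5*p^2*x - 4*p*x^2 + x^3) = (-8*p + x)/(-5*p + x)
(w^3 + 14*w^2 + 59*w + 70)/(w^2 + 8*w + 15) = (w^2 + 9*w + 14)/(w + 3)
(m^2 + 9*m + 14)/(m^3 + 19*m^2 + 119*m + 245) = (m + 2)/(m^2 + 12*m + 35)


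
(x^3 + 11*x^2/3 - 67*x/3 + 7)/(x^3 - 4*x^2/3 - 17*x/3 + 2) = (x + 7)/(x + 2)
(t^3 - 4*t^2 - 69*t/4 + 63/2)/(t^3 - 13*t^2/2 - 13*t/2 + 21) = (t^2 - 5*t/2 - 21)/(t^2 - 5*t - 14)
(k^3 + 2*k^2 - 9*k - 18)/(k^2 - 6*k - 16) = (k^2 - 9)/(k - 8)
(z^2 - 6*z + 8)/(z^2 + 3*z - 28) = (z - 2)/(z + 7)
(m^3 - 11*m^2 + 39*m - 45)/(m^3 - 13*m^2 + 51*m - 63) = (m - 5)/(m - 7)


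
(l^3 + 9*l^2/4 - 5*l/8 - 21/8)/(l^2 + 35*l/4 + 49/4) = (2*l^2 + l - 3)/(2*(l + 7))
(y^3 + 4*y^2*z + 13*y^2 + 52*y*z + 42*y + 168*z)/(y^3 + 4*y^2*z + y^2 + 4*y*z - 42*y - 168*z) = (y + 6)/(y - 6)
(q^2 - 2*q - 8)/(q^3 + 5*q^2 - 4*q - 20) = (q - 4)/(q^2 + 3*q - 10)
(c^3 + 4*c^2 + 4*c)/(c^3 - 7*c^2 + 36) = c*(c + 2)/(c^2 - 9*c + 18)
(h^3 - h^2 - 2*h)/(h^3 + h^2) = (h - 2)/h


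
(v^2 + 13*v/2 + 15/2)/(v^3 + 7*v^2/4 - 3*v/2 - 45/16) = 8*(v + 5)/(8*v^2 + 2*v - 15)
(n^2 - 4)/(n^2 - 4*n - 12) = (n - 2)/(n - 6)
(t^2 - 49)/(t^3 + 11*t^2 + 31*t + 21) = (t - 7)/(t^2 + 4*t + 3)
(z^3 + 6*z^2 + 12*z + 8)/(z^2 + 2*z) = z + 4 + 4/z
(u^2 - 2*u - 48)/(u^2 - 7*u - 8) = (u + 6)/(u + 1)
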